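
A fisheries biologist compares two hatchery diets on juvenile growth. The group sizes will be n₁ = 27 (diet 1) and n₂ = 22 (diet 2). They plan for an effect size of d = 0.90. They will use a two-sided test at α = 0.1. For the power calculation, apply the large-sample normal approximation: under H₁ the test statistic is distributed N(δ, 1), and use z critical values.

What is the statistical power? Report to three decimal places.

Power ≈ 0.932

Noncentrality parameter: δ = d / √(1/n₁ + 1/n₂) = 0.90 / √(1/27 + 1/22) = 3.1336
Critical value for a two-sided test at α = 0.1: z_{α/2} = 1.645.
Power = Φ(δ − 1.645) + Φ(−δ − 1.645) = Φ(1.489) + Φ(-4.778) = 0.9317 + 0.0000 = 0.9317.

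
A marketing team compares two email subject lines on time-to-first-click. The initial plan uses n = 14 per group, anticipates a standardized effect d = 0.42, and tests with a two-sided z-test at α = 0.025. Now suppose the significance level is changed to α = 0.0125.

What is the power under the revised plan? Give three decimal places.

δ = d·√(n/2) = 0.42 × √(14/2) = 1.1112 (unchanged). New critical value: z_{0.0063} = 2.498.
Revised power = Φ(δ − 2.498) + Φ(−δ − 2.498) = Φ(-1.386) + Φ(-3.609) = 0.0828 + 0.0002 = 0.0830.

Power ≈ 0.083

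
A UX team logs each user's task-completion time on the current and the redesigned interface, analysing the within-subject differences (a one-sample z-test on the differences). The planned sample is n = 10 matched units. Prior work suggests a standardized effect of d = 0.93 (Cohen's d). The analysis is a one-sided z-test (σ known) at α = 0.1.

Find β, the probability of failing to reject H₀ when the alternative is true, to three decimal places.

β ≈ 0.049

Noncentrality parameter: δ = d·√n = 0.93 × √10 = 2.9409
One-sided α = 0.1 → critical value z_{0.1} = 1.282.
Power = Φ(δ − 1.282) = Φ(1.659) = 0.9515.
Type II error: β = 1 − power = 1 − 0.9515 = 0.0485.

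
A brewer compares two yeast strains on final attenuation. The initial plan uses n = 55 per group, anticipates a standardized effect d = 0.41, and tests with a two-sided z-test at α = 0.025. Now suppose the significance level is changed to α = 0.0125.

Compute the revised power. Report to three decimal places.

Power ≈ 0.364

δ = d·√(n/2) = 0.41 × √(55/2) = 2.1501 (unchanged). New critical value: z_{0.0063} = 2.498.
Revised power = Φ(δ − 2.498) + Φ(−δ − 2.498) = Φ(-0.348) + Φ(-4.648) = 0.3641 + 0.0000 = 0.3641.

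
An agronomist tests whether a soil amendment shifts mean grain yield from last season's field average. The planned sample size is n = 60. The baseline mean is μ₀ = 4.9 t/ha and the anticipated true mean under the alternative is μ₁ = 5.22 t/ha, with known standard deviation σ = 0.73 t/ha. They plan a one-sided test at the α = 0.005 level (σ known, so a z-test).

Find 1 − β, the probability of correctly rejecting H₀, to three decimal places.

Standardized effect: d = |μ₁ − μ₀| / σ = |5.22 − 4.9| / 0.73 = 0.4384
Noncentrality parameter: δ = d·√n = 0.4384 × √60 = 3.3955
One-sided α = 0.005 → critical value z_{0.005} = 2.576.
Power = Φ(δ − 2.576) = Φ(0.820) = 0.7938.

Power ≈ 0.794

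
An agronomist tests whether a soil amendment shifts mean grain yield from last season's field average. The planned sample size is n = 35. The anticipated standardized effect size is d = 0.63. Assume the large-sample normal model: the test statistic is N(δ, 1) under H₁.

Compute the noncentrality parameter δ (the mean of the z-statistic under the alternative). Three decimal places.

δ ≈ 3.727

δ = d·√n = 0.63 × √35 = 3.7271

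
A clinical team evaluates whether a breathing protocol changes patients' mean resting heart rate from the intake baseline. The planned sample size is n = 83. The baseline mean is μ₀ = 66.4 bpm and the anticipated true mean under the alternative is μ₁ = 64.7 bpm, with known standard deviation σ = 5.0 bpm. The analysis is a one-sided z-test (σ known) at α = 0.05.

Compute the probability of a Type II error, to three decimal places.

Standardized effect: d = |μ₁ − μ₀| / σ = |64.7 − 66.4| / 5.0 = 0.3400
Noncentrality parameter: δ = d·√n = 0.3400 × √83 = 3.0975
One-sided α = 0.05 → critical value z_{0.05} = 1.645.
Power = P(Z > 1.645 − δ) = Φ(1.453) = 0.9268.
Type II error: β = 1 − power = 1 − 0.9268 = 0.0732.

β ≈ 0.073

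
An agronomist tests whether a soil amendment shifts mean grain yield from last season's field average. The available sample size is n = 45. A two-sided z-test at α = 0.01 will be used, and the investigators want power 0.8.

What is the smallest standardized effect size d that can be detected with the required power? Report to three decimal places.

d ≈ 0.509

Need Φ(δ − 2.576) = 0.8, so δ = 2.576 + 0.842 = 3.417.
(Lower-tail contribution to power is negligible for δ > 0.)
δ = d·√n ⇒ d = δ/√n = 3.417/√45 = 0.5094.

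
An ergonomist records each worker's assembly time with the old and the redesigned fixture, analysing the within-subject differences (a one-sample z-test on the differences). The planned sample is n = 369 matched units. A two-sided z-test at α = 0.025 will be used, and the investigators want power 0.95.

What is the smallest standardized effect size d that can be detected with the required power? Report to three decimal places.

Required noncentrality: δ = z_{0.0125} + z_{0.05} = 2.241 + 1.645 = 3.886.
(Lower-tail contribution to power is negligible for δ > 0.)
δ = d·√n ⇒ d = δ/√n = 3.886/√369 = 0.2023.

d ≈ 0.202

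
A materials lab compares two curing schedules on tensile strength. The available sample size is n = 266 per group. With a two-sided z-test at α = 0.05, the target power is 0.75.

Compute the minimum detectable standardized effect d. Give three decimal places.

Required noncentrality: δ = z_{0.025} + z_{0.25} = 1.960 + 0.674 = 2.634.
(Lower-tail contribution to power is negligible for δ > 0.)
δ = d·√(n/2) ⇒ d = δ/√(n/2) = 2.634/√(266/2) = 0.2284.

d ≈ 0.228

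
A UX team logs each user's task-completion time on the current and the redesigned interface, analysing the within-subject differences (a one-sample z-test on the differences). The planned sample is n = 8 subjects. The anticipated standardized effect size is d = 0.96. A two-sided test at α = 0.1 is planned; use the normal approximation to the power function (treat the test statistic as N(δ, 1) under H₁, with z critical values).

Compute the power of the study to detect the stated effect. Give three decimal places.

Power ≈ 0.858

Noncentrality parameter: δ = d·√n = 0.96 × √8 = 2.7153
Two-sided α = 0.1 → critical value z_{0.05} = 1.645.
Power = Φ(δ − 1.645) + Φ(−δ − 1.645) = Φ(1.070) + Φ(-4.360) = 0.8578 + 0.0000 = 0.8578.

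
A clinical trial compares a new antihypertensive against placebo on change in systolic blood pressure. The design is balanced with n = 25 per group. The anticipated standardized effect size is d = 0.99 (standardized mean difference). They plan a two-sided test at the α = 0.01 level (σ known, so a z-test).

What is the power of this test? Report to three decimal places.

Power ≈ 0.822

Noncentrality parameter: δ = d·√(n/2) = 0.99 × √(25/2) = 3.5002
Critical value for a two-sided test at α = 0.01: z_{α/2} = 2.576.
Power = Φ(δ − 2.576) + Φ(−δ − 2.576) = Φ(0.924) + Φ(-6.076) = 0.8223 + 0.0000 = 0.8223.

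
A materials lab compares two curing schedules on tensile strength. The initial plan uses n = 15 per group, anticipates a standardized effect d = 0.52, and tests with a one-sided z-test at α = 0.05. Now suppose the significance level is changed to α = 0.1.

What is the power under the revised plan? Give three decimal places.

δ = d·√(n/2) = 0.52 × √(15/2) = 1.4241 (unchanged). New critical value: z_{0.1} = 1.282.
Revised power = P(Z > 1.282 − δ) = Φ(0.143) = 0.5567.

Power ≈ 0.557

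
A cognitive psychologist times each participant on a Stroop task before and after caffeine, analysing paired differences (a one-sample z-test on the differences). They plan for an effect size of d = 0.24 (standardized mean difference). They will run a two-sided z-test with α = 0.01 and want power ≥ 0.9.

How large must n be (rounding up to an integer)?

n = 259

Set Φ(δ − 2.576) = 0.9; then δ − 2.576 = Φ⁻¹(0.9) = 1.282, giving δ = 3.857.
(The Φ(−δ − z_{α/2}) term is vanishingly small for δ > 0 and is dropped in the standard sample-size formula.)
δ = d·√n ⇒ n = (δ/d)² = (3.857 / 0.24)² = 258.32.
Round up to the next whole unit.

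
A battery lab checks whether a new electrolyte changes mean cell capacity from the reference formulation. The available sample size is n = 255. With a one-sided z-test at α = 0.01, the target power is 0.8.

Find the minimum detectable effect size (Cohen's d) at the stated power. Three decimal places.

d ≈ 0.198

Required noncentrality: δ = z_{0.01} + z_{0.20} = 2.326 + 0.842 = 3.168.
δ = d·√n ⇒ d = δ/√n = 3.168/√255 = 0.1984.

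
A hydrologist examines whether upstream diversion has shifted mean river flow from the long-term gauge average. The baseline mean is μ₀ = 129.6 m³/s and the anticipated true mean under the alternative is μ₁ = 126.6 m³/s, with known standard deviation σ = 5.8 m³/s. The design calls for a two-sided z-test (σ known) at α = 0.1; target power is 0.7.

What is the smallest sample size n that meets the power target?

Standardized effect: d = |μ₁ − μ₀| / σ = |126.6 − 129.6| / 5.8 = 0.5172
Set Φ(δ − 1.645) = 0.7; then δ − 1.645 = Φ⁻¹(0.7) = 0.524, giving δ = 2.169.
(For δ > 0 the lower-tail rejection region contributes negligibly to power, so the one-term inversion is standard.)
δ = d·√n ⇒ n = (δ/d)² = (2.169 / 0.5172)² = 17.59.
Round up to the next whole unit.

n = 18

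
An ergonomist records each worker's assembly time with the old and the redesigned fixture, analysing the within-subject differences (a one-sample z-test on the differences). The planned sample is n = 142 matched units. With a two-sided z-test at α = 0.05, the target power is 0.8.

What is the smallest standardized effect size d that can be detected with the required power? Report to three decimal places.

Need Φ(δ − 1.960) = 0.8, so δ = 1.960 + 0.842 = 2.802.
(Lower-tail contribution to power is negligible for δ > 0.)
δ = d·√n ⇒ d = δ/√n = 2.802/√142 = 0.2351.

d ≈ 0.235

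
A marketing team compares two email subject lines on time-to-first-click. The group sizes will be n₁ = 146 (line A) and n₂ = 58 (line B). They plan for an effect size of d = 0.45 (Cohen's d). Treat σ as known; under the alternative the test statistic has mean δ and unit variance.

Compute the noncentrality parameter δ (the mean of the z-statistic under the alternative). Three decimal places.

δ ≈ 2.899

The noncentrality parameter scales effect size by the design's sample-size factor: δ = d / √(1/n₁ + 1/n₂) = 0.45 / √(1/146 + 1/58) = 2.8993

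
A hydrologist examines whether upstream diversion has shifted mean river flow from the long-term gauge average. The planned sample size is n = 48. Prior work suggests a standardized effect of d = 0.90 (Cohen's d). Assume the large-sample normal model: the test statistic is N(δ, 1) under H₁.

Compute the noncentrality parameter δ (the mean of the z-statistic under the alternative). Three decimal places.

δ ≈ 6.235

The noncentrality parameter scales effect size by the design's sample-size factor: δ = d·√n = 0.90 × √48 = 6.2354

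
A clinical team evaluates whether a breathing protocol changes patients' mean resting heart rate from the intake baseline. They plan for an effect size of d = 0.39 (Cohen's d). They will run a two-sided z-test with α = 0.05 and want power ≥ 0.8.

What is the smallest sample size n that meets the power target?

Set Φ(δ − 1.960) = 0.8; then δ − 1.960 = Φ⁻¹(0.8) = 0.842, giving δ = 2.802.
(For δ > 0 the lower-tail rejection region contributes negligibly to power, so the one-term inversion is standard.)
δ = d·√n ⇒ n = (δ/d)² = (2.802 / 0.39)² = 51.60.
Rounding up, n = 52.

n = 52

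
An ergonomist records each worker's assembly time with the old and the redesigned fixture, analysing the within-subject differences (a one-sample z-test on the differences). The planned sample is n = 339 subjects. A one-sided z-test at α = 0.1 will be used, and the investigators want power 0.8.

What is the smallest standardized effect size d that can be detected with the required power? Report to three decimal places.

d ≈ 0.115

Required noncentrality: δ = z_{0.1} + z_{0.20} = 1.282 + 0.842 = 2.123.
δ = d·√n ⇒ d = δ/√n = 2.123/√339 = 0.1153.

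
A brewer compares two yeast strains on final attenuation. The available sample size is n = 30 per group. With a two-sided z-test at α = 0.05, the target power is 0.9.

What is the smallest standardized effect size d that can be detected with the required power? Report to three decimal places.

d ≈ 0.837

Required noncentrality: δ = z_{0.025} + z_{0.10} = 1.960 + 1.282 = 3.242.
(The second rejection-region term Φ(−δ − z_{α/2}) is negligible and dropped.)
δ = d·√(n/2) ⇒ d = δ/√(n/2) = 3.242/√(30/2) = 0.8370.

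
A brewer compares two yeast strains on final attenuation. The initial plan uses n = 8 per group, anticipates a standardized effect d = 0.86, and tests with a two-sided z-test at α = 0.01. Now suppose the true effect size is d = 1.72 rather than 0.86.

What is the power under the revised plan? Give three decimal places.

With d = 1.72: δ = d·√(n/2) = 1.72 × √(8/2) = 3.4400. Critical value z_{0.005} = 2.576.
Revised power = Φ(δ − 2.576) + Φ(−δ − 2.576) = Φ(0.864) + Φ(-6.016) = 0.8063 + 0.0000 = 0.8063.

Power ≈ 0.806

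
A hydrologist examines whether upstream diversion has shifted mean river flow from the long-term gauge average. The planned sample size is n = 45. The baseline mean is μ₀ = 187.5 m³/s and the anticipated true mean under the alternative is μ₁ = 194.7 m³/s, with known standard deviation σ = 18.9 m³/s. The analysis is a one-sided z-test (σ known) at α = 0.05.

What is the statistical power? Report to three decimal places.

Standardized effect: d = |μ₁ − μ₀| / σ = |194.7 − 187.5| / 18.9 = 0.3810
Noncentrality parameter: δ = d·√n = 0.3810 × √45 = 2.5555
Critical value for a one-sided test at α = 0.05: z_α = 1.645.
Power = Φ(δ − 1.645) = Φ(0.911) = 0.8188.

Power ≈ 0.819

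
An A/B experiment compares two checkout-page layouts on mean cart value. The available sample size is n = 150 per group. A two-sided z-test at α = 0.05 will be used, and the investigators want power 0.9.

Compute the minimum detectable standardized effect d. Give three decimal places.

Required noncentrality: δ = z_{0.025} + z_{0.10} = 1.960 + 1.282 = 3.242.
(The second rejection-region term Φ(−δ − z_{α/2}) is negligible and dropped.)
δ = d·√(n/2) ⇒ d = δ/√(n/2) = 3.242/√(150/2) = 0.3743.

d ≈ 0.374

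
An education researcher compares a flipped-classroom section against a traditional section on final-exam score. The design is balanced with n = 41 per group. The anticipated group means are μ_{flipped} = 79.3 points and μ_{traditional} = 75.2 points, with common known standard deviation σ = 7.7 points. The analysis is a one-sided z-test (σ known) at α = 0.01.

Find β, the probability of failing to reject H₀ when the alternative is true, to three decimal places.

Standardized effect: d = |μ_{flipped} − μ_{traditional}| / σ = |79.3 − 75.2| / 7.7 = 0.5325
Noncentrality parameter: δ = d·√(n/2) = 0.5325 × √(41/2) = 2.4108
One-sided α = 0.01 → critical value z_{0.01} = 2.326.
Power = Φ(δ − 2.326) = Φ(0.085) = 0.5337.
Type II error: β = 1 − power = 1 − 0.5337 = 0.4663.

β ≈ 0.466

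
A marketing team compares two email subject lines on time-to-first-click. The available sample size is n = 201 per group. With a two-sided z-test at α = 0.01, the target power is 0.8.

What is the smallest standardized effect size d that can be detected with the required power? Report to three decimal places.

Required noncentrality: δ = z_{0.005} + z_{0.20} = 2.576 + 0.842 = 3.417.
(The second rejection-region term Φ(−δ − z_{α/2}) is negligible and dropped.)
δ = d·√(n/2) ⇒ d = δ/√(n/2) = 3.417/√(201/2) = 0.3409.

d ≈ 0.341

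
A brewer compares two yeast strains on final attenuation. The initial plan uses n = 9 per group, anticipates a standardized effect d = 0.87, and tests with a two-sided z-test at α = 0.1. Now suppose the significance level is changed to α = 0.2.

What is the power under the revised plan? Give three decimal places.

δ = d·√(n/2) = 0.87 × √(9/2) = 1.8455 (unchanged). New critical value: z_{0.1} = 1.282.
Revised power = Φ(δ − 1.282) + Φ(−δ − 1.282) = Φ(0.564) + Φ(-3.127) = 0.7136 + 0.0009 = 0.7145.

Power ≈ 0.715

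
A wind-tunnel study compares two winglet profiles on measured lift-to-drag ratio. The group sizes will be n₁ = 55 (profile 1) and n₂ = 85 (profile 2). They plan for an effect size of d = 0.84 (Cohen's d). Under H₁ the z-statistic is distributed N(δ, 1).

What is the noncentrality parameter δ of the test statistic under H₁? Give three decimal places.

The noncentrality parameter scales effect size by the design's sample-size factor: δ = d / √(1/n₁ + 1/n₂) = 0.84 / √(1/55 + 1/85) = 4.8541

δ ≈ 4.854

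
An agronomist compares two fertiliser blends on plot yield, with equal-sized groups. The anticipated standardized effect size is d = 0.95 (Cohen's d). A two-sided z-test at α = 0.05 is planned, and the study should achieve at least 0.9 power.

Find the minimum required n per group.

Set Φ(δ − 1.960) = 0.9; then δ − 1.960 = Φ⁻¹(0.9) = 1.282, giving δ = 3.242.
(For δ > 0 the lower-tail rejection region contributes negligibly to power, so the one-term inversion is standard.)
δ = d·√(n/2) ⇒ n = 2(δ/d)² = 2 × (3.242 / 0.95)² = 23.29.
Rounding up, n = 24 per group.

n = 24 per group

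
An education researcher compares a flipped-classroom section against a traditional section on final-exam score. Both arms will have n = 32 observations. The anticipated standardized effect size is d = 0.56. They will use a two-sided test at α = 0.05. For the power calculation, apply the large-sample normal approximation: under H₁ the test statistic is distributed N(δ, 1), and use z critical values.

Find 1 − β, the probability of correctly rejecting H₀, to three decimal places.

Noncentrality parameter: δ = d·√(n/2) = 0.56 × √(32/2) = 2.2400
Two-sided α = 0.05 → critical value z_{0.025} = 1.960.
Power = Φ(δ − 1.960) + Φ(−δ − 1.960) = Φ(0.280) + Φ(-4.200) = 0.6103 + 0.0000 = 0.6103.

Power ≈ 0.610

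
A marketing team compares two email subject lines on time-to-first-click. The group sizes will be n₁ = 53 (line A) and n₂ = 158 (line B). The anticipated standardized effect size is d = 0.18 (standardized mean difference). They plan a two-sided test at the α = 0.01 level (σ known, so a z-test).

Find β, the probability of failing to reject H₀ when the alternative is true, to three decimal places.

Noncentrality parameter: δ = d / √(1/n₁ + 1/n₂) = 0.18 / √(1/53 + 1/158) = 1.1340
Critical value for a two-sided test at α = 0.01: z_{α/2} = 2.576.
Power = Φ(δ − 2.576) + Φ(−δ − 2.576) = Φ(-1.442) + Φ(-3.710) = 0.0747 + 0.0001 = 0.0748.
Type II error: β = 1 − power = 1 − 0.0748 = 0.9252.

β ≈ 0.925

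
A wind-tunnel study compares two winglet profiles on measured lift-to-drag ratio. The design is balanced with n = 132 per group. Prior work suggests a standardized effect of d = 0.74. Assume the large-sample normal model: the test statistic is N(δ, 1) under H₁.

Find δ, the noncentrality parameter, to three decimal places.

δ = d·√(n/2) = 0.74 × √(132/2) = 6.0118

δ ≈ 6.012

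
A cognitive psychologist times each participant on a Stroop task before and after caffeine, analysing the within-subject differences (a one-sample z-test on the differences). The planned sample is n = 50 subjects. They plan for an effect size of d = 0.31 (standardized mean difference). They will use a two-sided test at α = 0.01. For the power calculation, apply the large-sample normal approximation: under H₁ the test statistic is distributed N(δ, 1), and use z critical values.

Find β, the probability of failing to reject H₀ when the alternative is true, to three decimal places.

β ≈ 0.649

Noncentrality parameter: δ = d·√n = 0.31 × √50 = 2.1920
Critical value for a two-sided test at α = 0.01: z_{α/2} = 2.576.
Power = Φ(δ − 2.576) + Φ(−δ − 2.576) = Φ(-0.384) + Φ(-4.768) = 0.3506 + 0.0000 = 0.3506.
Type II error: β = 1 − power = 1 − 0.3506 = 0.6494.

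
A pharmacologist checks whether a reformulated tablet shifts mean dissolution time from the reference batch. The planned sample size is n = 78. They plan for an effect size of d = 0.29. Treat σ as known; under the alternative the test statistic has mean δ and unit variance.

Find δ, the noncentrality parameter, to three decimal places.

δ ≈ 2.561

The noncentrality parameter scales effect size by the design's sample-size factor: δ = d·√n = 0.29 × √78 = 2.5612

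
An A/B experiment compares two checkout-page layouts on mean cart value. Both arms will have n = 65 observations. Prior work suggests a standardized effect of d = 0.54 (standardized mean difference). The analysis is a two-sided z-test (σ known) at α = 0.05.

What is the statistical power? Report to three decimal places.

Noncentrality parameter: δ = d·√(n/2) = 0.54 × √(65/2) = 3.0785
Two-sided α = 0.05 → critical value z_{0.025} = 1.960.
Power = Φ(δ − 1.960) + Φ(−δ − 1.960) = Φ(1.119) + Φ(-5.038) = 0.8683 + 0.0000 = 0.8683.

Power ≈ 0.868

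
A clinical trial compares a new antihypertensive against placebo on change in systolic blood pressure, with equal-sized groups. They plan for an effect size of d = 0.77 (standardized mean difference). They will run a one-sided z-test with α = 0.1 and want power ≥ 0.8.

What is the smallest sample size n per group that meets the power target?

n = 16 per group

For power 0.8 need Φ(δ − z_{0.1}) = 0.8, so δ = z_{0.1} + z_{0.20} = 1.282 + 0.842 = 2.123.
δ = d·√(n/2) ⇒ n = 2(δ/d)² = 2 × (2.123 / 0.77)² = 15.21.
Rounding up, n = 16 per group.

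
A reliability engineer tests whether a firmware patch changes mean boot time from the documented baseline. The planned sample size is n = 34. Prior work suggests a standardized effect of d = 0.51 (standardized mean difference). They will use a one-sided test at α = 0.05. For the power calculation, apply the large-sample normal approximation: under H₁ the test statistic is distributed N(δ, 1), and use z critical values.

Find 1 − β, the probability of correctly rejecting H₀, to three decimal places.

Noncentrality parameter: δ = d·√n = 0.51 × √34 = 2.9738
One-sided α = 0.05 → critical value z_{0.05} = 1.645.
Power = P(Z > 1.645 − δ) = Φ(1.329) = 0.9081.

Power ≈ 0.908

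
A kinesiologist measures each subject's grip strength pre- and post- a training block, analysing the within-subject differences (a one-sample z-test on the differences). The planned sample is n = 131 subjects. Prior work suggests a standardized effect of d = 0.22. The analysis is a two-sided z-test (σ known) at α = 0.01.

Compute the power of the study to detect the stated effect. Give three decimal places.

Power ≈ 0.477

Noncentrality parameter: δ = d·√n = 0.22 × √131 = 2.5180
Critical value for a two-sided test at α = 0.01: z_{α/2} = 2.576.
Power = Φ(δ − 2.576) + Φ(−δ − 2.576) = Φ(-0.058) + Φ(-5.094) = 0.4769 + 0.0000 = 0.4769.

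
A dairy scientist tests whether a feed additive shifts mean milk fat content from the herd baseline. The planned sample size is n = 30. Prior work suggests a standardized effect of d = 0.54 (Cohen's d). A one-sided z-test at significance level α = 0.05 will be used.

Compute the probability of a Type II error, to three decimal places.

β ≈ 0.095

Noncentrality parameter: δ = d·√n = 0.54 × √30 = 2.9577
Critical value for a one-sided test at α = 0.05: z_α = 1.645.
Power = Φ(δ − 1.645) = Φ(1.313) = 0.9054.
Type II error: β = 1 − power = 1 − 0.9054 = 0.0946.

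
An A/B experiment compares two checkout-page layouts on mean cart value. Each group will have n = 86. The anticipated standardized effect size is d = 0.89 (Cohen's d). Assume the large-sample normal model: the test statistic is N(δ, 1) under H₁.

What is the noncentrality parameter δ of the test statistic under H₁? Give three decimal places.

The noncentrality parameter scales effect size by the design's sample-size factor: δ = d·√(n/2) = 0.89 × √(86/2) = 5.8361

δ ≈ 5.836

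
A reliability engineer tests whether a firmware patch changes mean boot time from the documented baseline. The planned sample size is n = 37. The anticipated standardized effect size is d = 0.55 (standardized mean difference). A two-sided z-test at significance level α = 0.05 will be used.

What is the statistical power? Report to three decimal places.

Noncentrality parameter: δ = d·√n = 0.55 × √37 = 3.3455
Critical value for a two-sided test at α = 0.05: z_{α/2} = 1.960.
Power = Φ(δ − 1.960) + Φ(−δ − 1.960) = Φ(1.386) + Φ(-5.305) = 0.9171 + 0.0000 = 0.9171.

Power ≈ 0.917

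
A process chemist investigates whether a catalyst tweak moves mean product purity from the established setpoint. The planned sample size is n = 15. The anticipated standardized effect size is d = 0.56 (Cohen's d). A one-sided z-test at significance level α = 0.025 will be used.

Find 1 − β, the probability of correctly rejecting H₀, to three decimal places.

Power ≈ 0.583

Noncentrality parameter: δ = d·√n = 0.56 × √15 = 2.1689
One-sided α = 0.025 → critical value z_{0.025} = 1.960.
Power = Φ(δ − 1.960) = Φ(0.209) = 0.5827.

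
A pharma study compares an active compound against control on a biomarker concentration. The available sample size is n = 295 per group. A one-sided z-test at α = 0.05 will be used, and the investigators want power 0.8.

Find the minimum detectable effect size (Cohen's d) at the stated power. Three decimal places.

d ≈ 0.205

Required noncentrality: δ = z_{0.05} + z_{0.20} = 1.645 + 0.842 = 2.486.
δ = d·√(n/2) ⇒ d = δ/√(n/2) = 2.486/√(295/2) = 0.2047.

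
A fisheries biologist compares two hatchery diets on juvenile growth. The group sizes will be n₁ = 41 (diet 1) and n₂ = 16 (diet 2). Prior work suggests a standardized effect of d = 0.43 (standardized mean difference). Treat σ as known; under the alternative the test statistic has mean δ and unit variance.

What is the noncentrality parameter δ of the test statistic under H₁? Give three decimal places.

The noncentrality parameter scales effect size by the design's sample-size factor: δ = d / √(1/n₁ + 1/n₂) = 0.43 / √(1/41 + 1/16) = 1.4588

δ ≈ 1.459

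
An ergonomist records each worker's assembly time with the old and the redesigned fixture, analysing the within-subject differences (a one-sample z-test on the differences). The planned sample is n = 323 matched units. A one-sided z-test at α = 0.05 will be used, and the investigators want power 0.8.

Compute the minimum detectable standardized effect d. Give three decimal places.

d ≈ 0.138

Required noncentrality: δ = z_{0.05} + z_{0.20} = 1.645 + 0.842 = 2.486.
δ = d·√n ⇒ d = δ/√n = 2.486/√323 = 0.1384.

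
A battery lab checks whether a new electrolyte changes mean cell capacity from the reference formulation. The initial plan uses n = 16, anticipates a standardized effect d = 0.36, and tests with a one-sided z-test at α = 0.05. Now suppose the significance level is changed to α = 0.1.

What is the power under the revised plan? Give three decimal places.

δ = d·√n = 0.36 × √16 = 1.4400 (unchanged). New critical value: z_{0.1} = 1.282.
Revised power = P(Z > 1.282 − δ) = Φ(0.158) = 0.5629.

Power ≈ 0.563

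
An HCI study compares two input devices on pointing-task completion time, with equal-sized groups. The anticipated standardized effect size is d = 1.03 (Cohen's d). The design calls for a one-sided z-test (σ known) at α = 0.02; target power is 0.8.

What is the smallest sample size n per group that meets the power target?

Set Φ(δ − 2.054) = 0.8; then δ − 2.054 = Φ⁻¹(0.8) = 0.842, giving δ = 2.895.
δ = d·√(n/2) ⇒ n = 2(δ/d)² = 2 × (2.895 / 1.03)² = 15.80.
Round up to the next whole unit.

n = 16 per group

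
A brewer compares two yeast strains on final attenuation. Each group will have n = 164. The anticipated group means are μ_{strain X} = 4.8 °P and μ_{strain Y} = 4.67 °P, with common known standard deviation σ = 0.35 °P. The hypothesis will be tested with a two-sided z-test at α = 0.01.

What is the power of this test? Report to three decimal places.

Standardized effect: d = |μ_{strain X} − μ_{strain Y}| / σ = |4.8 − 4.67| / 0.35 = 0.3714
Noncentrality parameter: δ = d·√(n/2) = 0.3714 × √(164/2) = 3.3634
Two-sided α = 0.01 → critical value z_{0.005} = 2.576.
Power = Φ(δ − 2.576) + Φ(−δ − 2.576) = Φ(0.788) + Φ(-5.939) = 0.7845 + 0.0000 = 0.7845.

Power ≈ 0.785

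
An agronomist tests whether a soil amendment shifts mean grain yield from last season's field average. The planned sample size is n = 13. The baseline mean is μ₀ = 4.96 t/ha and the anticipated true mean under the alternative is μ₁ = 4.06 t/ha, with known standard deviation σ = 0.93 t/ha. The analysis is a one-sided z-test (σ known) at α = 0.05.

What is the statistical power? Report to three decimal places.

Standardized effect: d = |μ₁ − μ₀| / σ = |4.06 − 4.96| / 0.93 = 0.9677
Noncentrality parameter: δ = d·√n = 0.9677 × √13 = 3.4892
Critical value for a one-sided test at α = 0.05: z_α = 1.645.
Power = P(Z > 1.645 − δ) = Φ(1.844) = 0.9674.

Power ≈ 0.967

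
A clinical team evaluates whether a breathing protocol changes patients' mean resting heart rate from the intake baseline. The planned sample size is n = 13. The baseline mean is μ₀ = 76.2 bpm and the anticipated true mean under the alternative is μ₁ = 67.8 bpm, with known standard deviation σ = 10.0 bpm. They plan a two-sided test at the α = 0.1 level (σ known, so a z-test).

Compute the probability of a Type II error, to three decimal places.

Standardized effect: d = |μ₁ − μ₀| / σ = |67.8 − 76.2| / 10.0 = 0.8400
Noncentrality parameter: δ = d·√n = 0.8400 × √13 = 3.0287
Critical value for a two-sided test at α = 0.1: z_{α/2} = 1.645.
Power = Φ(δ − 1.645) + Φ(−δ − 1.645) = Φ(1.384) + Φ(-4.674) = 0.9168 + 0.0000 = 0.9168.
Type II error: β = 1 − power = 1 − 0.9168 = 0.0832.

β ≈ 0.083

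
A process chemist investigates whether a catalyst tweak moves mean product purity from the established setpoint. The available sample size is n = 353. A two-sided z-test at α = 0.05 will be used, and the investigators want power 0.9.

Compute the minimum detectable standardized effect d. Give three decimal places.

d ≈ 0.173

Required noncentrality: δ = z_{0.025} + z_{0.10} = 1.960 + 1.282 = 3.242.
(The second rejection-region term Φ(−δ − z_{α/2}) is negligible and dropped.)
δ = d·√n ⇒ d = δ/√n = 3.242/√353 = 0.1725.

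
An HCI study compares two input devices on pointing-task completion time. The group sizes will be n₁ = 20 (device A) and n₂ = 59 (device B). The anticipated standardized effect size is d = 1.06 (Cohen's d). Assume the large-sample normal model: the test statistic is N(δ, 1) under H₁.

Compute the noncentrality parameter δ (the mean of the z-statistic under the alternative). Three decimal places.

δ ≈ 4.097

δ = d / √(1/n₁ + 1/n₂) = 1.06 / √(1/20 + 1/59) = 4.0967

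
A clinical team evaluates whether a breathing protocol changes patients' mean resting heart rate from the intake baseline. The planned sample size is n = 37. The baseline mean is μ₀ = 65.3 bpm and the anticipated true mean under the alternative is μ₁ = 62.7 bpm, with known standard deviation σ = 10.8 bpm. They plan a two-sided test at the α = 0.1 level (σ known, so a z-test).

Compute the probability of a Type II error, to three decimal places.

Standardized effect: d = |μ₁ − μ₀| / σ = |62.7 − 65.3| / 10.8 = 0.2407
Noncentrality parameter: δ = d·√n = 0.2407 × √37 = 1.4644
Critical value for a two-sided test at α = 0.1: z_{α/2} = 1.645.
Power = Φ(δ − 1.645) + Φ(−δ − 1.645) = Φ(-0.180) + Φ(-3.109) = 0.4284 + 0.0009 = 0.4293.
Type II error: β = 1 − power = 1 − 0.4293 = 0.5707.

β ≈ 0.571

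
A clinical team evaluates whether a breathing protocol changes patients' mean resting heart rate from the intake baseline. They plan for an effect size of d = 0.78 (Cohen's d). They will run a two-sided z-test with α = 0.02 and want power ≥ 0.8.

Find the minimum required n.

n = 17

Set Φ(δ − 2.326) = 0.8; then δ − 2.326 = Φ⁻¹(0.8) = 0.842, giving δ = 3.168.
(The Φ(−δ − z_{α/2}) term is vanishingly small for δ > 0 and is dropped in the standard sample-size formula.)
δ = d·√n ⇒ n = (δ/d)² = (3.168 / 0.78)² = 16.50.
Round up to the next whole unit.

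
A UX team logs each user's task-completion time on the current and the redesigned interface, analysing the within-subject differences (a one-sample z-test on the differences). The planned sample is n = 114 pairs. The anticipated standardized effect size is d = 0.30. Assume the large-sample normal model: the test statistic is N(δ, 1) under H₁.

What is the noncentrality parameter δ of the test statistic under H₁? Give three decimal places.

δ = d·√n = 0.30 × √114 = 3.2031

δ ≈ 3.203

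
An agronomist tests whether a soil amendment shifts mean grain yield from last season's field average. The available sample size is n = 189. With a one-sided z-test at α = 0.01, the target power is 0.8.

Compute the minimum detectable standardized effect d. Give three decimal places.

d ≈ 0.230

Required noncentrality: δ = z_{0.01} + z_{0.20} = 2.326 + 0.842 = 3.168.
δ = d·√n ⇒ d = δ/√n = 3.168/√189 = 0.2304.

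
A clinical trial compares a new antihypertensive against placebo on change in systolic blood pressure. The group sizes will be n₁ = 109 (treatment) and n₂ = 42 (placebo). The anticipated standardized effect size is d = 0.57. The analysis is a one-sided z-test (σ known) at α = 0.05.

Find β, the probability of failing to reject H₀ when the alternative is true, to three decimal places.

β ≈ 0.068

Noncentrality parameter: δ = d / √(1/n₁ + 1/n₂) = 0.57 / √(1/109 + 1/42) = 3.1385
Critical value for a one-sided test at α = 0.05: z_α = 1.645.
Power = Φ(δ − 1.645) = Φ(1.494) = 0.9324.
Type II error: β = 1 − power = 1 − 0.9324 = 0.0676.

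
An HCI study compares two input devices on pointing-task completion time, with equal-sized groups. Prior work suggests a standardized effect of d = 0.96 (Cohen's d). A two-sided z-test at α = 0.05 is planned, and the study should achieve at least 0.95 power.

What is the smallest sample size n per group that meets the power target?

Set Φ(δ − 1.960) = 0.95; then δ − 1.960 = Φ⁻¹(0.95) = 1.645, giving δ = 3.605.
(The Φ(−δ − z_{α/2}) term is vanishingly small for δ > 0 and is dropped in the standard sample-size formula.)
δ = d·√(n/2) ⇒ n = 2(δ/d)² = 2 × (3.605 / 0.96)² = 28.20.
Rounding up, n = 29 per group.

n = 29 per group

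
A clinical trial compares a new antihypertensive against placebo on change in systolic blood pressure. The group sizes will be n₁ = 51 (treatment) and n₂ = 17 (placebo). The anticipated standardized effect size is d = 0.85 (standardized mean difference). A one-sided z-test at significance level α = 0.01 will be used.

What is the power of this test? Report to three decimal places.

Noncentrality parameter: δ = d / √(1/n₁ + 1/n₂) = 0.85 / √(1/51 + 1/17) = 3.0351
Critical value for a one-sided test at α = 0.01: z_α = 2.326.
Power = P(Z > 2.326 − δ) = Φ(0.709) = 0.7608.

Power ≈ 0.761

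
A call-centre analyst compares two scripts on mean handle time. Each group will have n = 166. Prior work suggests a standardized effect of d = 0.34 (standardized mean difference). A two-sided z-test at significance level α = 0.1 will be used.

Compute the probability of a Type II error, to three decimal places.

β ≈ 0.073

Noncentrality parameter: δ = d·√(n/2) = 0.34 × √(166/2) = 3.0975
Two-sided α = 0.1 → critical value z_{0.05} = 1.645.
Power = Φ(δ − 1.645) + Φ(−δ − 1.645) = Φ(1.453) + Φ(-4.742) = 0.9268 + 0.0000 = 0.9268.
Type II error: β = 1 − power = 1 − 0.9268 = 0.0732.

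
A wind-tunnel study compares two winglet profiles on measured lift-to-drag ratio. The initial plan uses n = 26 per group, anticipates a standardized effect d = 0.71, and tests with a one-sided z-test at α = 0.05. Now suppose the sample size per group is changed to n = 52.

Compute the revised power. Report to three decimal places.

With n = 52 per group: δ = d·√(n/2) = 0.71 × √(52/2) = 3.6203. Critical value z_{0.05} = 1.645.
Revised power = P(Z > 1.645 − δ) = Φ(1.975) = 0.9759.

Power ≈ 0.976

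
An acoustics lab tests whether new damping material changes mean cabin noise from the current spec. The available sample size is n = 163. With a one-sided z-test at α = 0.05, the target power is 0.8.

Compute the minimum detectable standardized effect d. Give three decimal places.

Required noncentrality: δ = z_{0.05} + z_{0.20} = 1.645 + 0.842 = 2.486.
δ = d·√n ⇒ d = δ/√n = 2.486/√163 = 0.1948.

d ≈ 0.195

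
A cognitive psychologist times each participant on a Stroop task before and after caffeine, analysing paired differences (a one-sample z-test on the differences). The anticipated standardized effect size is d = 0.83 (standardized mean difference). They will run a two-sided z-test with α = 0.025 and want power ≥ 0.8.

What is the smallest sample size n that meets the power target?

Set Φ(δ − 2.241) = 0.8; then δ − 2.241 = Φ⁻¹(0.8) = 0.842, giving δ = 3.083.
(The Φ(−δ − z_{α/2}) term is vanishingly small for δ > 0 and is dropped in the standard sample-size formula.)
δ = d·√n ⇒ n = (δ/d)² = (3.083 / 0.83)² = 13.80.
Round up to the next whole unit.

n = 14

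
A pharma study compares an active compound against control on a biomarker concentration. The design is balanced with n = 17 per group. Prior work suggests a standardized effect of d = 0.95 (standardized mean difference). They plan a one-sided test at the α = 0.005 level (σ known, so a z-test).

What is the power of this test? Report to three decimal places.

Power ≈ 0.577

Noncentrality parameter: δ = d·√(n/2) = 0.95 × √(17/2) = 2.7697
One-sided α = 0.005 → critical value z_{0.005} = 2.576.
Power = Φ(δ − 2.576) = Φ(0.194) = 0.5769.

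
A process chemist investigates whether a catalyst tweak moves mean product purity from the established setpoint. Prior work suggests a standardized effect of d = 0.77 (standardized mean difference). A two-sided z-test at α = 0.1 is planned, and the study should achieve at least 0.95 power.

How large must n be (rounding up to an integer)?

n = 19

For power 0.95 need Φ(δ − z_{0.05}) = 0.95, so δ = z_{0.05} + z_{0.05} = 1.645 + 1.645 = 3.290.
(Ignoring the negligible lower-tail rejection probability gives the usual closed-form inversion.)
δ = d·√n ⇒ n = (δ/d)² = (3.290 / 0.77)² = 18.25.
Round up to the next whole unit.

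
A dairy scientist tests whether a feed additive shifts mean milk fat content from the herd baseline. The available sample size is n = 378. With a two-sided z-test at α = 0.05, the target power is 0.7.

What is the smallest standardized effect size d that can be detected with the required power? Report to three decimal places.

d ≈ 0.128

Required noncentrality: δ = z_{0.025} + z_{0.30} = 1.960 + 0.524 = 2.484.
(Lower-tail contribution to power is negligible for δ > 0.)
δ = d·√n ⇒ d = δ/√n = 2.484/√378 = 0.1278.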